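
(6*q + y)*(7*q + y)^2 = 294*q^3 + 133*q^2*y + 20*q*y^2 + y^3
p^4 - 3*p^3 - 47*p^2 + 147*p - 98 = (p - 7)*(p - 2)*(p - 1)*(p + 7)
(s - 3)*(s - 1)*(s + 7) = s^3 + 3*s^2 - 25*s + 21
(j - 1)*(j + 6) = j^2 + 5*j - 6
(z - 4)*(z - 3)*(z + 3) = z^3 - 4*z^2 - 9*z + 36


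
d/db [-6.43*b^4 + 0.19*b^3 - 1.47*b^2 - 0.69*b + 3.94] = -25.72*b^3 + 0.57*b^2 - 2.94*b - 0.69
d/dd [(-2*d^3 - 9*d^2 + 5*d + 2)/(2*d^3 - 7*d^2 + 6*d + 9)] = (32*d^4 - 44*d^3 - 85*d^2 - 134*d + 33)/(4*d^6 - 28*d^5 + 73*d^4 - 48*d^3 - 90*d^2 + 108*d + 81)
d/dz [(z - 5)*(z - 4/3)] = 2*z - 19/3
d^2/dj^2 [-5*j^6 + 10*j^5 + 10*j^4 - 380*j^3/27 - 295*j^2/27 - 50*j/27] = -150*j^4 + 200*j^3 + 120*j^2 - 760*j/9 - 590/27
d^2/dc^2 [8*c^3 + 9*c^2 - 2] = 48*c + 18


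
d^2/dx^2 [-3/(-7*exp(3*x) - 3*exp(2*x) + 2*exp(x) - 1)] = 3*((-63*exp(2*x) - 12*exp(x) + 2)*(7*exp(3*x) + 3*exp(2*x) - 2*exp(x) + 1) + 2*(21*exp(2*x) + 6*exp(x) - 2)^2*exp(x))*exp(x)/(7*exp(3*x) + 3*exp(2*x) - 2*exp(x) + 1)^3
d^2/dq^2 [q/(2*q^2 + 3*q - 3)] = 2*(q*(4*q + 3)^2 - 3*(2*q + 1)*(2*q^2 + 3*q - 3))/(2*q^2 + 3*q - 3)^3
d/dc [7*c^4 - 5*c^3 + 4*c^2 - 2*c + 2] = 28*c^3 - 15*c^2 + 8*c - 2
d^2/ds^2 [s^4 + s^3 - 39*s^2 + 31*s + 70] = 12*s^2 + 6*s - 78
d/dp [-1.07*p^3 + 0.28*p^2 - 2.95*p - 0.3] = -3.21*p^2 + 0.56*p - 2.95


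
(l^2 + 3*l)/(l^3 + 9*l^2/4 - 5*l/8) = 8*(l + 3)/(8*l^2 + 18*l - 5)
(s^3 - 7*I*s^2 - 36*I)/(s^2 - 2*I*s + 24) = (s^2 - I*s + 6)/(s + 4*I)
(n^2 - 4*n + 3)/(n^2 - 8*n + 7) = (n - 3)/(n - 7)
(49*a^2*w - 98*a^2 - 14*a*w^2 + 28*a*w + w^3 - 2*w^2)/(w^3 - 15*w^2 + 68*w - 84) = (49*a^2 - 14*a*w + w^2)/(w^2 - 13*w + 42)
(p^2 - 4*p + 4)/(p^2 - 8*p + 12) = (p - 2)/(p - 6)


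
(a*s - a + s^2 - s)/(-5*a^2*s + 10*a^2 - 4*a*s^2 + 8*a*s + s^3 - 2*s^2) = (s - 1)/(-5*a*s + 10*a + s^2 - 2*s)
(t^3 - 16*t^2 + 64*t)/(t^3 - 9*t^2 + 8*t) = (t - 8)/(t - 1)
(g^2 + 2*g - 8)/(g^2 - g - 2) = (g + 4)/(g + 1)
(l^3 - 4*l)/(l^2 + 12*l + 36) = l*(l^2 - 4)/(l^2 + 12*l + 36)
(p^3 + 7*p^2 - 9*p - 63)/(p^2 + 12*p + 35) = (p^2 - 9)/(p + 5)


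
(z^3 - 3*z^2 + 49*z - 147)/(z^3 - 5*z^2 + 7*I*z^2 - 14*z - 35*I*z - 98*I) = (z^2 - z*(3 + 7*I) + 21*I)/(z^2 - 5*z - 14)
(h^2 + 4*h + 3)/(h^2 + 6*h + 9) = (h + 1)/(h + 3)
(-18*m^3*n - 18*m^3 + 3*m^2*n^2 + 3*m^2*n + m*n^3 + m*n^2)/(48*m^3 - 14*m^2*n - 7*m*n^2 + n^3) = m*(-18*m^2*n - 18*m^2 + 3*m*n^2 + 3*m*n + n^3 + n^2)/(48*m^3 - 14*m^2*n - 7*m*n^2 + n^3)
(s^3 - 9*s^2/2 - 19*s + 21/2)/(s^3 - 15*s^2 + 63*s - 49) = (2*s^2 + 5*s - 3)/(2*(s^2 - 8*s + 7))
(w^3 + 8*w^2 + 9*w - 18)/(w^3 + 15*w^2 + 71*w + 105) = (w^2 + 5*w - 6)/(w^2 + 12*w + 35)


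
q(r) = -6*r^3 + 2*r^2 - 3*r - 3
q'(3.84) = -253.06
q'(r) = -18*r^2 + 4*r - 3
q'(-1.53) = -51.26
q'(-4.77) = -431.63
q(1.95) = -45.73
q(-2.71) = 139.23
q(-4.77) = 708.00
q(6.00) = -1245.00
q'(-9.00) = -1497.00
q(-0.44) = -0.78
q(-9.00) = 4560.00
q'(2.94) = -146.82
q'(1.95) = -63.64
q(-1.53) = 27.76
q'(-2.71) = -146.03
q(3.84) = -324.77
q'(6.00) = -627.00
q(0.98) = -9.67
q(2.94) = -147.01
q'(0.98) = -16.37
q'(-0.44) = -8.24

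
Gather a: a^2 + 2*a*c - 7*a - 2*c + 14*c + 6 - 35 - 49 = a^2 + a*(2*c - 7) + 12*c - 78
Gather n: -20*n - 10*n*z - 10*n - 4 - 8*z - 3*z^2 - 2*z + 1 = n*(-10*z - 30) - 3*z^2 - 10*z - 3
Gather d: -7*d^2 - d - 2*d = -7*d^2 - 3*d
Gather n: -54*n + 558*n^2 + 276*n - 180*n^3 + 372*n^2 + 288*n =-180*n^3 + 930*n^2 + 510*n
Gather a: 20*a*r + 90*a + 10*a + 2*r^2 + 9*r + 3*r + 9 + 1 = a*(20*r + 100) + 2*r^2 + 12*r + 10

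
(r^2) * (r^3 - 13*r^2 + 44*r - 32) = r^5 - 13*r^4 + 44*r^3 - 32*r^2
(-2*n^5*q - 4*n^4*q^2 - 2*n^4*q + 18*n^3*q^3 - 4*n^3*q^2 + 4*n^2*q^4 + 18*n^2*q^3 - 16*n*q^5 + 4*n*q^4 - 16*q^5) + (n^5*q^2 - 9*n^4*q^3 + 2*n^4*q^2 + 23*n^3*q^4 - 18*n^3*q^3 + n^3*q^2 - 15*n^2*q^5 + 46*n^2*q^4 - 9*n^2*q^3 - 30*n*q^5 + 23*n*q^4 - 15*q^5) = n^5*q^2 - 2*n^5*q - 9*n^4*q^3 - 2*n^4*q^2 - 2*n^4*q + 23*n^3*q^4 - 3*n^3*q^2 - 15*n^2*q^5 + 50*n^2*q^4 + 9*n^2*q^3 - 46*n*q^5 + 27*n*q^4 - 31*q^5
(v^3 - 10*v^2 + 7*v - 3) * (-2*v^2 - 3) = -2*v^5 + 20*v^4 - 17*v^3 + 36*v^2 - 21*v + 9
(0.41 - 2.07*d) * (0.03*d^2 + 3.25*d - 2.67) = -0.0621*d^3 - 6.7152*d^2 + 6.8594*d - 1.0947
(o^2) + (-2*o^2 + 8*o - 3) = -o^2 + 8*o - 3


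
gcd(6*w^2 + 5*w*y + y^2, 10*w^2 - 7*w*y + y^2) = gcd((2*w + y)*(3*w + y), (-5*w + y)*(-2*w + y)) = 1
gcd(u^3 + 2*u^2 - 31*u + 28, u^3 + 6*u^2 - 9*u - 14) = u + 7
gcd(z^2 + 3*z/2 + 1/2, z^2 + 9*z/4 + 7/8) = z + 1/2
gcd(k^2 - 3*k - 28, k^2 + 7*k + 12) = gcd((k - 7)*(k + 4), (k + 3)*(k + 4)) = k + 4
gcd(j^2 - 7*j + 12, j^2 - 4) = 1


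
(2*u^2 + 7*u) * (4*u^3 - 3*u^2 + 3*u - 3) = 8*u^5 + 22*u^4 - 15*u^3 + 15*u^2 - 21*u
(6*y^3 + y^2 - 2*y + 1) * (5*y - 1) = 30*y^4 - y^3 - 11*y^2 + 7*y - 1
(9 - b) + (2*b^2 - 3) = 2*b^2 - b + 6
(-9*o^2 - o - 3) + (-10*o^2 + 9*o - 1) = -19*o^2 + 8*o - 4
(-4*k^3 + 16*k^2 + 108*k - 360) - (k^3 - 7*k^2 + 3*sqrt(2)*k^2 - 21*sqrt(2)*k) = -5*k^3 - 3*sqrt(2)*k^2 + 23*k^2 + 21*sqrt(2)*k + 108*k - 360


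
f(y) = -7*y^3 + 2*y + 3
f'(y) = 2 - 21*y^2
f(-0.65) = 3.62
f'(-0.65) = -6.87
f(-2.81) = 152.70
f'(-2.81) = -163.82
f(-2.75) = 143.08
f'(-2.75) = -156.81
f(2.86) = -155.04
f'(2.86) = -169.77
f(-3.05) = 195.51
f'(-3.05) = -193.35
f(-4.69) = 715.75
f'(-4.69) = -459.92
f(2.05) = -53.21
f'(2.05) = -86.25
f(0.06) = 3.12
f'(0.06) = 1.92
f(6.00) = -1497.00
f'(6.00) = -754.00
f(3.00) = -180.00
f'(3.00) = -187.00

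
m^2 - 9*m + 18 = (m - 6)*(m - 3)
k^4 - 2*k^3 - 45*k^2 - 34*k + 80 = (k - 8)*(k - 1)*(k + 2)*(k + 5)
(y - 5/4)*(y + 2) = y^2 + 3*y/4 - 5/2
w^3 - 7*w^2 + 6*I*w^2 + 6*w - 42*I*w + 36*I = (w - 6)*(w - 1)*(w + 6*I)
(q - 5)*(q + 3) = q^2 - 2*q - 15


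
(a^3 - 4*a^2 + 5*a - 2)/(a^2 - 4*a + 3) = (a^2 - 3*a + 2)/(a - 3)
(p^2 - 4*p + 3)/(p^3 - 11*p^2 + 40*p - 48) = (p - 1)/(p^2 - 8*p + 16)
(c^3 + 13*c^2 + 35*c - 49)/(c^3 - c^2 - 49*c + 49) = (c + 7)/(c - 7)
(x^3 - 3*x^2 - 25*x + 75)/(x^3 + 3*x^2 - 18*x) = (x^2 - 25)/(x*(x + 6))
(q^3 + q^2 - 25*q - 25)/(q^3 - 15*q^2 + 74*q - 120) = (q^2 + 6*q + 5)/(q^2 - 10*q + 24)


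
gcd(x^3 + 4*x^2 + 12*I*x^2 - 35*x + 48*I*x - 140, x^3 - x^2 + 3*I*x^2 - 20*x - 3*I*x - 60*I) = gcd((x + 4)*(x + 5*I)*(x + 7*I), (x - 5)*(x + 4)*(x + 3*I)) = x + 4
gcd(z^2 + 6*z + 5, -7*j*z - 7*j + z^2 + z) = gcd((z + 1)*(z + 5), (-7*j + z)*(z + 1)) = z + 1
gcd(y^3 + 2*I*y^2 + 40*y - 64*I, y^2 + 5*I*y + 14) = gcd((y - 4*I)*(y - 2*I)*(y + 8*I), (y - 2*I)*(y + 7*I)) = y - 2*I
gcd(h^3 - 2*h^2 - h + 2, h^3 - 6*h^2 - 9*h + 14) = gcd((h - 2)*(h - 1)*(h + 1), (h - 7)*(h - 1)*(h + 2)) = h - 1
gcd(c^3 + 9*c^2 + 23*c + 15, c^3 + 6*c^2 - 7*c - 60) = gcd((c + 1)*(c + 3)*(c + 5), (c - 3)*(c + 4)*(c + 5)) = c + 5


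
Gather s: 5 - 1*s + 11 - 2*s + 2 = 18 - 3*s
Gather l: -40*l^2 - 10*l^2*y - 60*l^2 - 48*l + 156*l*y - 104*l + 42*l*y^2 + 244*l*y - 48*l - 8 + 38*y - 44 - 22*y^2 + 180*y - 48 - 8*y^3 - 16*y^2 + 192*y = l^2*(-10*y - 100) + l*(42*y^2 + 400*y - 200) - 8*y^3 - 38*y^2 + 410*y - 100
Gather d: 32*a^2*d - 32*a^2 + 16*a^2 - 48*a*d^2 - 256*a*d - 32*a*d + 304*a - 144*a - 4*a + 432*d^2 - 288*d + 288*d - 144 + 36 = -16*a^2 + 156*a + d^2*(432 - 48*a) + d*(32*a^2 - 288*a) - 108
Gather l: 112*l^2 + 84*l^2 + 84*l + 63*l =196*l^2 + 147*l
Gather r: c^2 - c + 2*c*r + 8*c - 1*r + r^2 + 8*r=c^2 + 7*c + r^2 + r*(2*c + 7)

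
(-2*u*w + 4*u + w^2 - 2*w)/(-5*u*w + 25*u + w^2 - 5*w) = (2*u*w - 4*u - w^2 + 2*w)/(5*u*w - 25*u - w^2 + 5*w)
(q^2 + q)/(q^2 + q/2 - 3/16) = 16*q*(q + 1)/(16*q^2 + 8*q - 3)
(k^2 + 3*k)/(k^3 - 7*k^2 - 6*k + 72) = k/(k^2 - 10*k + 24)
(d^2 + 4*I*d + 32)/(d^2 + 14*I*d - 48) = (d - 4*I)/(d + 6*I)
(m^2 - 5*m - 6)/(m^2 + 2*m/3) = 3*(m^2 - 5*m - 6)/(m*(3*m + 2))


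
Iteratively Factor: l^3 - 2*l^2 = (l)*(l^2 - 2*l) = l*(l - 2)*(l)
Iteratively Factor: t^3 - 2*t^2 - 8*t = (t + 2)*(t^2 - 4*t) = (t - 4)*(t + 2)*(t)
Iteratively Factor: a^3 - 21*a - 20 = (a - 5)*(a^2 + 5*a + 4) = (a - 5)*(a + 1)*(a + 4)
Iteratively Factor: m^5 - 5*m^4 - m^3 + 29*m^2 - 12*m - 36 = (m + 1)*(m^4 - 6*m^3 + 5*m^2 + 24*m - 36) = (m - 3)*(m + 1)*(m^3 - 3*m^2 - 4*m + 12) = (m - 3)*(m + 1)*(m + 2)*(m^2 - 5*m + 6) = (m - 3)^2*(m + 1)*(m + 2)*(m - 2)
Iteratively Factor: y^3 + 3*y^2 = (y)*(y^2 + 3*y) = y*(y + 3)*(y)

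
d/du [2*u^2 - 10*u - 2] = 4*u - 10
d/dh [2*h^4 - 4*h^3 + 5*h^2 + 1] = 2*h*(4*h^2 - 6*h + 5)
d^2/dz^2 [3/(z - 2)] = 6/(z - 2)^3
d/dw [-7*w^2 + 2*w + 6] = 2 - 14*w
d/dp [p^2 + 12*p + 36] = 2*p + 12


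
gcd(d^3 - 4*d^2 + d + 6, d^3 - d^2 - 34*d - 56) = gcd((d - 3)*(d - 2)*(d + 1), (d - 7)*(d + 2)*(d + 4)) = 1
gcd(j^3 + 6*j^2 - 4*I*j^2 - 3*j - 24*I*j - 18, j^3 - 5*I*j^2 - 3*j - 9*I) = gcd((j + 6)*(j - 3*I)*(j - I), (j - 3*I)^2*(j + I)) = j - 3*I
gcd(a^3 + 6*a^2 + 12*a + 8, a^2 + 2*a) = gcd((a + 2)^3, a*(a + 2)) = a + 2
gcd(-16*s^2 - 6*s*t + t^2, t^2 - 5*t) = 1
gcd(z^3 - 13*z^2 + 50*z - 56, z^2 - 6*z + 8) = z^2 - 6*z + 8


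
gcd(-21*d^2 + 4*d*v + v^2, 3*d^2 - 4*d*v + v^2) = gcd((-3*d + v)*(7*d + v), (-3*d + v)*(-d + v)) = -3*d + v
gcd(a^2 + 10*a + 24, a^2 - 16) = a + 4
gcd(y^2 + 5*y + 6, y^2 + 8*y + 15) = y + 3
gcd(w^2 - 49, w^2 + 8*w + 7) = w + 7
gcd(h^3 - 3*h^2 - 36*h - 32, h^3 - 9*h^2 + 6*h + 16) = h^2 - 7*h - 8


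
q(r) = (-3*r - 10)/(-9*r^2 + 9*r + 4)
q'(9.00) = -0.00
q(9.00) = 0.06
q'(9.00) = -0.00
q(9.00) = 0.06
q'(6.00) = -0.03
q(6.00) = 0.11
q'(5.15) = -0.04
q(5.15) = 0.14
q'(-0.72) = 3.79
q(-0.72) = 1.10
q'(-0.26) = 111.20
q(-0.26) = -8.77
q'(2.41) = -0.73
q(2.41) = 0.65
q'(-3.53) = 0.02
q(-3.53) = -0.00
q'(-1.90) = 0.16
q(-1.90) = 0.09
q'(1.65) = -9.15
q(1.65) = 2.64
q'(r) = (-3*r - 10)*(18*r - 9)/(-9*r^2 + 9*r + 4)^2 - 3/(-9*r^2 + 9*r + 4) = 3*(-9*r^2 - 60*r + 26)/(81*r^4 - 162*r^3 + 9*r^2 + 72*r + 16)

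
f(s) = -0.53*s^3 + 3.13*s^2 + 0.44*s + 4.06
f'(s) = -1.59*s^2 + 6.26*s + 0.44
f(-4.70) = 126.16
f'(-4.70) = -64.11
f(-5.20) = 160.93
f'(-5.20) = -75.11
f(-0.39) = 4.40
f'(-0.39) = -2.24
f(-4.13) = 92.97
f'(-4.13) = -52.53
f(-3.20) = 52.07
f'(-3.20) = -35.87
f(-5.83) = 212.90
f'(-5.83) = -90.10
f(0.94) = 6.80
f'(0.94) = 4.92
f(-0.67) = 5.33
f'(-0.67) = -4.47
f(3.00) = 19.24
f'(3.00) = 4.91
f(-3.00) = 45.22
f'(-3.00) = -32.65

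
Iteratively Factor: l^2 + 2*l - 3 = (l - 1)*(l + 3)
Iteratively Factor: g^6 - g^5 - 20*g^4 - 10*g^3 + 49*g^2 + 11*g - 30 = (g + 2)*(g^5 - 3*g^4 - 14*g^3 + 18*g^2 + 13*g - 15) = (g - 1)*(g + 2)*(g^4 - 2*g^3 - 16*g^2 + 2*g + 15) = (g - 1)*(g + 1)*(g + 2)*(g^3 - 3*g^2 - 13*g + 15) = (g - 1)^2*(g + 1)*(g + 2)*(g^2 - 2*g - 15) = (g - 5)*(g - 1)^2*(g + 1)*(g + 2)*(g + 3)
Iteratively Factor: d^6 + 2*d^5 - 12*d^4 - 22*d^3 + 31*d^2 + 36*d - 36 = (d - 1)*(d^5 + 3*d^4 - 9*d^3 - 31*d^2 + 36) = (d - 3)*(d - 1)*(d^4 + 6*d^3 + 9*d^2 - 4*d - 12) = (d - 3)*(d - 1)*(d + 3)*(d^3 + 3*d^2 - 4) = (d - 3)*(d - 1)*(d + 2)*(d + 3)*(d^2 + d - 2) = (d - 3)*(d - 1)*(d + 2)^2*(d + 3)*(d - 1)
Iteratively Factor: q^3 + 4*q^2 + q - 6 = (q + 3)*(q^2 + q - 2) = (q + 2)*(q + 3)*(q - 1)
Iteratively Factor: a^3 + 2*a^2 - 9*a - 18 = (a - 3)*(a^2 + 5*a + 6) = (a - 3)*(a + 3)*(a + 2)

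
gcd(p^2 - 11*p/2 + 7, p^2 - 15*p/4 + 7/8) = p - 7/2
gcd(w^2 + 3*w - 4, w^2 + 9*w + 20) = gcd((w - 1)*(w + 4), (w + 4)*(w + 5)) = w + 4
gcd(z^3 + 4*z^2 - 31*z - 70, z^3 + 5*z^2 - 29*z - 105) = z^2 + 2*z - 35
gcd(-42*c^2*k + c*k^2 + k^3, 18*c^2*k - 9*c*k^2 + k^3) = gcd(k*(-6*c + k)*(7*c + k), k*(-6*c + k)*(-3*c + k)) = 6*c*k - k^2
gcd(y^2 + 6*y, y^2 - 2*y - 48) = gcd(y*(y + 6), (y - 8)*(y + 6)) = y + 6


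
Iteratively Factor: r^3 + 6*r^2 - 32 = (r + 4)*(r^2 + 2*r - 8) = (r - 2)*(r + 4)*(r + 4)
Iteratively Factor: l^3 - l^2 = (l - 1)*(l^2) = l*(l - 1)*(l)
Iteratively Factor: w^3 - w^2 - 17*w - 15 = (w + 1)*(w^2 - 2*w - 15) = (w - 5)*(w + 1)*(w + 3)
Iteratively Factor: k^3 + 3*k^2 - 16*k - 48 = (k + 3)*(k^2 - 16) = (k - 4)*(k + 3)*(k + 4)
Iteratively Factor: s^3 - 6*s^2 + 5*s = (s)*(s^2 - 6*s + 5) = s*(s - 5)*(s - 1)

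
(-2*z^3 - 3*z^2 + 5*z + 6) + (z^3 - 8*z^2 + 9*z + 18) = -z^3 - 11*z^2 + 14*z + 24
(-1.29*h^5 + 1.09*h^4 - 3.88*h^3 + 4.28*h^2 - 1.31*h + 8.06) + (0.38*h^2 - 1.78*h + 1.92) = -1.29*h^5 + 1.09*h^4 - 3.88*h^3 + 4.66*h^2 - 3.09*h + 9.98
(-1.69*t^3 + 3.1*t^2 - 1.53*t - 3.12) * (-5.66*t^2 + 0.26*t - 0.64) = 9.5654*t^5 - 17.9854*t^4 + 10.5474*t^3 + 15.2774*t^2 + 0.168*t + 1.9968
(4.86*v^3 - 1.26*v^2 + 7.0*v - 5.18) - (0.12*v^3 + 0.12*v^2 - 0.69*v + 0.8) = 4.74*v^3 - 1.38*v^2 + 7.69*v - 5.98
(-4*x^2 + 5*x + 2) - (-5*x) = -4*x^2 + 10*x + 2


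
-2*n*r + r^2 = r*(-2*n + r)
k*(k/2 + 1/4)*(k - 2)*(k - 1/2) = k^4/2 - k^3 - k^2/8 + k/4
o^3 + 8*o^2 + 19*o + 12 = (o + 1)*(o + 3)*(o + 4)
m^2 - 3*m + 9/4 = (m - 3/2)^2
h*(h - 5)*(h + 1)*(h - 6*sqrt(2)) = h^4 - 6*sqrt(2)*h^3 - 4*h^3 - 5*h^2 + 24*sqrt(2)*h^2 + 30*sqrt(2)*h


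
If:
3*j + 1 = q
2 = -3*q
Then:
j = -5/9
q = -2/3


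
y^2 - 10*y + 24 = (y - 6)*(y - 4)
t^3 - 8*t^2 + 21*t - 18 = (t - 3)^2*(t - 2)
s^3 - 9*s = s*(s - 3)*(s + 3)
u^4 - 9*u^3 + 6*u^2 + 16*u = u*(u - 8)*(u - 2)*(u + 1)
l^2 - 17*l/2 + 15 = (l - 6)*(l - 5/2)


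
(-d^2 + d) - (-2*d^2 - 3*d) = d^2 + 4*d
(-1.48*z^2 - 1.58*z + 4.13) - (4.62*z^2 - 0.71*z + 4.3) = -6.1*z^2 - 0.87*z - 0.17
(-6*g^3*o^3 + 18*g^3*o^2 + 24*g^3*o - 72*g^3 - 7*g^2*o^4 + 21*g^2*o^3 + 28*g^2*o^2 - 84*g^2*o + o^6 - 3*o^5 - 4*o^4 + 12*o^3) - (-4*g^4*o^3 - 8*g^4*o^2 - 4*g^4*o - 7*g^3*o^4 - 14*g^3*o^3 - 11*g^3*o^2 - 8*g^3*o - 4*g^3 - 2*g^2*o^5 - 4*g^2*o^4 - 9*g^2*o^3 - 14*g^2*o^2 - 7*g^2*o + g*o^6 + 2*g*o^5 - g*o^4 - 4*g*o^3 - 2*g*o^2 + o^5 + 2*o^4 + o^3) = 4*g^4*o^3 + 8*g^4*o^2 + 4*g^4*o + 7*g^3*o^4 + 8*g^3*o^3 + 29*g^3*o^2 + 32*g^3*o - 68*g^3 + 2*g^2*o^5 - 3*g^2*o^4 + 30*g^2*o^3 + 42*g^2*o^2 - 77*g^2*o - g*o^6 - 2*g*o^5 + g*o^4 + 4*g*o^3 + 2*g*o^2 + o^6 - 4*o^5 - 6*o^4 + 11*o^3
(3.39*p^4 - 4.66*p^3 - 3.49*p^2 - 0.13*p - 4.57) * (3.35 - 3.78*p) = -12.8142*p^5 + 28.9713*p^4 - 2.4188*p^3 - 11.2001*p^2 + 16.8391*p - 15.3095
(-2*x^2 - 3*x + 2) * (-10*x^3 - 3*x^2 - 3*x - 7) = 20*x^5 + 36*x^4 - 5*x^3 + 17*x^2 + 15*x - 14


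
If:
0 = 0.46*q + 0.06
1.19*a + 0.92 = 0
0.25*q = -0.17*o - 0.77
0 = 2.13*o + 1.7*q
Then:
No Solution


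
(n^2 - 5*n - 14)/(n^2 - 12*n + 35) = (n + 2)/(n - 5)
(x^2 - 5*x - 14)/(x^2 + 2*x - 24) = (x^2 - 5*x - 14)/(x^2 + 2*x - 24)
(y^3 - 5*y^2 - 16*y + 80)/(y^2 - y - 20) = y - 4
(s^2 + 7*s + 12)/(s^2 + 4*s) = (s + 3)/s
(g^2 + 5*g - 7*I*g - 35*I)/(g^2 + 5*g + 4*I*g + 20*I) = (g - 7*I)/(g + 4*I)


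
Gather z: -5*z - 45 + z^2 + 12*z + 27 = z^2 + 7*z - 18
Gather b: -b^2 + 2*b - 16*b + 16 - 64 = -b^2 - 14*b - 48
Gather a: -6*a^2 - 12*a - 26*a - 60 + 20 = -6*a^2 - 38*a - 40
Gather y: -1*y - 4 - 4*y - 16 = -5*y - 20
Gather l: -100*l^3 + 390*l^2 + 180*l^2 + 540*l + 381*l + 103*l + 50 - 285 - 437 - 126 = -100*l^3 + 570*l^2 + 1024*l - 798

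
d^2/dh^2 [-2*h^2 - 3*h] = -4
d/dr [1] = 0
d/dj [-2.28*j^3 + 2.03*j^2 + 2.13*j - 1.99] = -6.84*j^2 + 4.06*j + 2.13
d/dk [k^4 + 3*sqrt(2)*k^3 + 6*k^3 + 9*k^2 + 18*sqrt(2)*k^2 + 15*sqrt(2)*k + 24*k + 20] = 4*k^3 + 9*sqrt(2)*k^2 + 18*k^2 + 18*k + 36*sqrt(2)*k + 15*sqrt(2) + 24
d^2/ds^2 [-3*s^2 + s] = -6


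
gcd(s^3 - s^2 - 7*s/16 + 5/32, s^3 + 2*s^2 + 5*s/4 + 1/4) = s + 1/2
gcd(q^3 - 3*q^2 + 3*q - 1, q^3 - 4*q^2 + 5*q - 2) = q^2 - 2*q + 1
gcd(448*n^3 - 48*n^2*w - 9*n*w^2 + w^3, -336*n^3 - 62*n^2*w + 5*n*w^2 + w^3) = -56*n^2 - n*w + w^2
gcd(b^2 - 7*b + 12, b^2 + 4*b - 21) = b - 3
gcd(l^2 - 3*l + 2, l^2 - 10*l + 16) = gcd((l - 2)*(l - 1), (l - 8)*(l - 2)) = l - 2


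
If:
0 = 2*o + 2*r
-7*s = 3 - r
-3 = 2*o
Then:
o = -3/2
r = 3/2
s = -3/14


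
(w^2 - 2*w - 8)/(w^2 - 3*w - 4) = (w + 2)/(w + 1)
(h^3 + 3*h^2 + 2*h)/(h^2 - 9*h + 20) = h*(h^2 + 3*h + 2)/(h^2 - 9*h + 20)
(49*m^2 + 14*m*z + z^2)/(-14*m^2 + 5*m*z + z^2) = (7*m + z)/(-2*m + z)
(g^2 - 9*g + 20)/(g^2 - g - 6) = (-g^2 + 9*g - 20)/(-g^2 + g + 6)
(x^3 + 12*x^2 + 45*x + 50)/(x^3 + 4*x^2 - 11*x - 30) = (x + 5)/(x - 3)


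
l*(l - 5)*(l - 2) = l^3 - 7*l^2 + 10*l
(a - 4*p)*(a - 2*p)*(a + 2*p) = a^3 - 4*a^2*p - 4*a*p^2 + 16*p^3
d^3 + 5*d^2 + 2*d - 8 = (d - 1)*(d + 2)*(d + 4)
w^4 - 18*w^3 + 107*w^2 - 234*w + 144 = (w - 8)*(w - 6)*(w - 3)*(w - 1)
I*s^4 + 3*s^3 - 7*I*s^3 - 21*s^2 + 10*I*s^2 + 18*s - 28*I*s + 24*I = (s - 6)*(s - 4*I)*(s + I)*(I*s - I)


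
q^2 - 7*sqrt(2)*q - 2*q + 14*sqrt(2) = (q - 2)*(q - 7*sqrt(2))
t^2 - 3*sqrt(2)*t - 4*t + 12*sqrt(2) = (t - 4)*(t - 3*sqrt(2))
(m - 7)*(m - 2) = m^2 - 9*m + 14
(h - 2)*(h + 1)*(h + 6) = h^3 + 5*h^2 - 8*h - 12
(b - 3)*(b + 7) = b^2 + 4*b - 21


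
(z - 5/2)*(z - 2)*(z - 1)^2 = z^4 - 13*z^3/2 + 15*z^2 - 29*z/2 + 5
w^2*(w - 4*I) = w^3 - 4*I*w^2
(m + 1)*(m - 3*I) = m^2 + m - 3*I*m - 3*I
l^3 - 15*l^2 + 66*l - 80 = (l - 8)*(l - 5)*(l - 2)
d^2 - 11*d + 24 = (d - 8)*(d - 3)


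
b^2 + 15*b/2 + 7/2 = (b + 1/2)*(b + 7)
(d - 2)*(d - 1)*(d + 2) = d^3 - d^2 - 4*d + 4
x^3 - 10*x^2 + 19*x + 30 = (x - 6)*(x - 5)*(x + 1)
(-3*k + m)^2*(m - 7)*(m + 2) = 9*k^2*m^2 - 45*k^2*m - 126*k^2 - 6*k*m^3 + 30*k*m^2 + 84*k*m + m^4 - 5*m^3 - 14*m^2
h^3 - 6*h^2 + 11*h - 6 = (h - 3)*(h - 2)*(h - 1)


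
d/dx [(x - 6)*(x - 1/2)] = 2*x - 13/2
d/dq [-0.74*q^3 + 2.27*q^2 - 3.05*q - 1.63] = -2.22*q^2 + 4.54*q - 3.05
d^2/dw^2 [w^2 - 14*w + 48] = 2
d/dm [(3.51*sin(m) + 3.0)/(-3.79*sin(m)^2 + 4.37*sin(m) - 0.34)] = (13.3029*sin(m)^2 + 22.74*sin(m) - 14.3034)*cos(m)/(14.3641*sin(m)^4 - 33.1246*sin(m)^3 + 21.6741*sin(m)^2 - 2.9716*sin(m) + 0.1156)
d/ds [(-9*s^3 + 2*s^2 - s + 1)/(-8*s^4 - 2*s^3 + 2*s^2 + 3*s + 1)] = (-72*s^6 + 32*s^5 - 38*s^4 - 26*s^3 - 13*s^2 - 4)/(64*s^8 + 32*s^7 - 28*s^6 - 56*s^5 - 24*s^4 + 8*s^3 + 13*s^2 + 6*s + 1)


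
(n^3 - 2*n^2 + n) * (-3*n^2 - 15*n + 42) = -3*n^5 - 9*n^4 + 69*n^3 - 99*n^2 + 42*n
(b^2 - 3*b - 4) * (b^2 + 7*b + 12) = b^4 + 4*b^3 - 13*b^2 - 64*b - 48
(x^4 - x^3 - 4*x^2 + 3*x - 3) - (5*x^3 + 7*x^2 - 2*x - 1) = x^4 - 6*x^3 - 11*x^2 + 5*x - 2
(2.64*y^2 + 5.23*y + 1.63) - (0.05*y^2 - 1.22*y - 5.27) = 2.59*y^2 + 6.45*y + 6.9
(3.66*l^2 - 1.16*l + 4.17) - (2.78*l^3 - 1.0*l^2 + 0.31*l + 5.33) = -2.78*l^3 + 4.66*l^2 - 1.47*l - 1.16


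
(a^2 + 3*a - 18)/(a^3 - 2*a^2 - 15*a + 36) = (a + 6)/(a^2 + a - 12)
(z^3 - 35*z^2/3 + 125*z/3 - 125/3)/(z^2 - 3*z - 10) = (3*z^2 - 20*z + 25)/(3*(z + 2))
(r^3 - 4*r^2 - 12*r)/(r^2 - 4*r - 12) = r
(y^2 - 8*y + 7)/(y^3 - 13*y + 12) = (y - 7)/(y^2 + y - 12)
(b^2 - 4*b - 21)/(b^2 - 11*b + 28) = (b + 3)/(b - 4)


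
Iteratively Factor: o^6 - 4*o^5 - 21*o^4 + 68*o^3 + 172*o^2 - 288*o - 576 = (o - 3)*(o^5 - o^4 - 24*o^3 - 4*o^2 + 160*o + 192) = (o - 4)*(o - 3)*(o^4 + 3*o^3 - 12*o^2 - 52*o - 48) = (o - 4)*(o - 3)*(o + 3)*(o^3 - 12*o - 16) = (o - 4)*(o - 3)*(o + 2)*(o + 3)*(o^2 - 2*o - 8) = (o - 4)*(o - 3)*(o + 2)^2*(o + 3)*(o - 4)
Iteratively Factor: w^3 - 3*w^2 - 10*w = (w)*(w^2 - 3*w - 10) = w*(w + 2)*(w - 5)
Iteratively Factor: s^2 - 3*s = (s - 3)*(s)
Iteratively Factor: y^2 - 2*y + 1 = (y - 1)*(y - 1)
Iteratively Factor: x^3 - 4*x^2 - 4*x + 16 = (x - 2)*(x^2 - 2*x - 8) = (x - 4)*(x - 2)*(x + 2)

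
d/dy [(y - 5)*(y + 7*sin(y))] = y + (y - 5)*(7*cos(y) + 1) + 7*sin(y)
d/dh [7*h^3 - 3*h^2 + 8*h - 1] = 21*h^2 - 6*h + 8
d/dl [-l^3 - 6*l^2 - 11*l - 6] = -3*l^2 - 12*l - 11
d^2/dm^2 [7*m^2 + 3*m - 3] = 14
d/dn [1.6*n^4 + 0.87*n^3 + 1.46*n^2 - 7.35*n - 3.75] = 6.4*n^3 + 2.61*n^2 + 2.92*n - 7.35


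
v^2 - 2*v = v*(v - 2)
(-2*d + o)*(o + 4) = -2*d*o - 8*d + o^2 + 4*o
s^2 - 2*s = s*(s - 2)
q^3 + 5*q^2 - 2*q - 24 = (q - 2)*(q + 3)*(q + 4)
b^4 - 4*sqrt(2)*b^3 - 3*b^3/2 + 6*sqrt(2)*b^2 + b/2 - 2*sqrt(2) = (b - 1)^2*(b + 1/2)*(b - 4*sqrt(2))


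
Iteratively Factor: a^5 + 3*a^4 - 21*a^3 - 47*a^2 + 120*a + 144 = (a + 4)*(a^4 - a^3 - 17*a^2 + 21*a + 36) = (a - 3)*(a + 4)*(a^3 + 2*a^2 - 11*a - 12) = (a - 3)^2*(a + 4)*(a^2 + 5*a + 4) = (a - 3)^2*(a + 1)*(a + 4)*(a + 4)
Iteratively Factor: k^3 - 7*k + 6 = (k + 3)*(k^2 - 3*k + 2) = (k - 1)*(k + 3)*(k - 2)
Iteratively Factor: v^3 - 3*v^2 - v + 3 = (v - 3)*(v^2 - 1) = (v - 3)*(v + 1)*(v - 1)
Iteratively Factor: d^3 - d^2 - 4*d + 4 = (d - 1)*(d^2 - 4) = (d - 1)*(d + 2)*(d - 2)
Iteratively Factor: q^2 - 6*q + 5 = (q - 5)*(q - 1)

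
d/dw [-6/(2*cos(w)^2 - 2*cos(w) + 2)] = 3*(1 - 2*cos(w))*sin(w)/(sin(w)^2 + cos(w) - 2)^2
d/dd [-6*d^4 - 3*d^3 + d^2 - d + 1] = -24*d^3 - 9*d^2 + 2*d - 1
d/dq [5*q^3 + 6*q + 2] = 15*q^2 + 6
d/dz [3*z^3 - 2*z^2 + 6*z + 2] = 9*z^2 - 4*z + 6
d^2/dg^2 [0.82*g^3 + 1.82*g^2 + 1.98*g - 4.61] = 4.92*g + 3.64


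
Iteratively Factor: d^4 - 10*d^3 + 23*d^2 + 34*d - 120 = (d + 2)*(d^3 - 12*d^2 + 47*d - 60) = (d - 5)*(d + 2)*(d^2 - 7*d + 12) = (d - 5)*(d - 3)*(d + 2)*(d - 4)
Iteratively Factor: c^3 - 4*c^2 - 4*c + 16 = (c + 2)*(c^2 - 6*c + 8) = (c - 2)*(c + 2)*(c - 4)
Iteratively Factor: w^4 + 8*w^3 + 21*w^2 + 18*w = (w)*(w^3 + 8*w^2 + 21*w + 18) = w*(w + 3)*(w^2 + 5*w + 6) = w*(w + 3)^2*(w + 2)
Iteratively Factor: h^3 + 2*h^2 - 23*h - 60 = (h + 4)*(h^2 - 2*h - 15) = (h - 5)*(h + 4)*(h + 3)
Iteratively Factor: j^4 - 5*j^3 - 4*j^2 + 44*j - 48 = (j - 2)*(j^3 - 3*j^2 - 10*j + 24) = (j - 2)*(j + 3)*(j^2 - 6*j + 8) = (j - 2)^2*(j + 3)*(j - 4)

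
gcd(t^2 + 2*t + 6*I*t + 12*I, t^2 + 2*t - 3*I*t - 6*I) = t + 2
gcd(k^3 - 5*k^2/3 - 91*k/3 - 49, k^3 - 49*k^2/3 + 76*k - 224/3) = k - 7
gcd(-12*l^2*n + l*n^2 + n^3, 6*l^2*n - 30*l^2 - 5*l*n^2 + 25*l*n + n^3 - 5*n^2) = 3*l - n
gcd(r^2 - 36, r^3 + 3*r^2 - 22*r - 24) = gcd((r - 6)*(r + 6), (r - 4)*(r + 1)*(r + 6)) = r + 6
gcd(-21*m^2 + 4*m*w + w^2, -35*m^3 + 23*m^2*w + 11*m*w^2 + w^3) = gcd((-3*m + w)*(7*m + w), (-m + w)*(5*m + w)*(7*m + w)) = 7*m + w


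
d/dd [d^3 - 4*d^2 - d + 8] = 3*d^2 - 8*d - 1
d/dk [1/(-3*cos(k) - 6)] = -sin(k)/(3*(cos(k) + 2)^2)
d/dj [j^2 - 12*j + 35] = 2*j - 12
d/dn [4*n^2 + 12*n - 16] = 8*n + 12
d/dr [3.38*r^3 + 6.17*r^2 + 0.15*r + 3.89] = 10.14*r^2 + 12.34*r + 0.15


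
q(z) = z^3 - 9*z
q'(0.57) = -8.03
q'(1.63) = -1.03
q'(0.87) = -6.73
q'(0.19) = -8.89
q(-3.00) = 0.00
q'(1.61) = -1.22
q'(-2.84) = 15.20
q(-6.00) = -162.00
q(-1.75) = 10.39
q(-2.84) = 2.65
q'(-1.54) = -1.89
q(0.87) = -7.17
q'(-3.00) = 18.00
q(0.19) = -1.70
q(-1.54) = 10.21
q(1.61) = -10.32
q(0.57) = -4.94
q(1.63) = -10.34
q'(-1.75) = 0.19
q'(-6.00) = 99.00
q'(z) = 3*z^2 - 9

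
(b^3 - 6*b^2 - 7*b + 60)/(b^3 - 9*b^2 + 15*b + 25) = (b^2 - b - 12)/(b^2 - 4*b - 5)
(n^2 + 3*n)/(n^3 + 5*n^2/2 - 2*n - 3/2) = 2*n/(2*n^2 - n - 1)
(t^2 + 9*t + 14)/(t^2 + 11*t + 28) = (t + 2)/(t + 4)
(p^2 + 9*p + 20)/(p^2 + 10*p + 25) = (p + 4)/(p + 5)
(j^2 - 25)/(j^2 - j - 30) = (j - 5)/(j - 6)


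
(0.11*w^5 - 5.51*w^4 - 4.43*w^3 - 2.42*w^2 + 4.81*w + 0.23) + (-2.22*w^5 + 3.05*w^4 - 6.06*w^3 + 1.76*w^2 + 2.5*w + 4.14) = -2.11*w^5 - 2.46*w^4 - 10.49*w^3 - 0.66*w^2 + 7.31*w + 4.37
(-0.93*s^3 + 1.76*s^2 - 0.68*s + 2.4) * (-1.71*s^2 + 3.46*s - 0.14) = 1.5903*s^5 - 6.2274*s^4 + 7.3826*s^3 - 6.7032*s^2 + 8.3992*s - 0.336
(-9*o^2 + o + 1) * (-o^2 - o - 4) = 9*o^4 + 8*o^3 + 34*o^2 - 5*o - 4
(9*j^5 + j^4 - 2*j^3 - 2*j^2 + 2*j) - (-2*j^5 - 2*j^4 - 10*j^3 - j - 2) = 11*j^5 + 3*j^4 + 8*j^3 - 2*j^2 + 3*j + 2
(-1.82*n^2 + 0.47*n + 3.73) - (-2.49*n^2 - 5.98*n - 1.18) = 0.67*n^2 + 6.45*n + 4.91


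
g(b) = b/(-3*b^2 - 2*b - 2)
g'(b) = b*(6*b + 2)/(-3*b^2 - 2*b - 2)^2 + 1/(-3*b^2 - 2*b - 2)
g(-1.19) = 0.31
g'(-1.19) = 0.15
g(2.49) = -0.10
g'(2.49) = 0.03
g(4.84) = -0.06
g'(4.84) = 0.01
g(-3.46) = 0.11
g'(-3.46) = 0.04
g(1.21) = -0.14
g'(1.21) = 0.03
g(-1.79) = 0.22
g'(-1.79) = 0.12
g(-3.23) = 0.12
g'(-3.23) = 0.04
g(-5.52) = 0.07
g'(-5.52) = 0.01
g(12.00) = -0.03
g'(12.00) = 0.00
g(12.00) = -0.03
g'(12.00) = 0.00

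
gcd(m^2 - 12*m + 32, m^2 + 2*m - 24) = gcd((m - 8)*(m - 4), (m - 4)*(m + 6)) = m - 4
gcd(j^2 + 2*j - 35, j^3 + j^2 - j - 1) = 1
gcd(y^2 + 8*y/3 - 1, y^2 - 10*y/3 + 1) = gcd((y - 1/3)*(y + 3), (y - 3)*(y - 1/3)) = y - 1/3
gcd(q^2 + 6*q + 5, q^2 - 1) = q + 1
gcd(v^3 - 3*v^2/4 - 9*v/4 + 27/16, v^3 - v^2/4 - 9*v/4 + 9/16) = v^2 - 9/4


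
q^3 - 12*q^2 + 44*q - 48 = (q - 6)*(q - 4)*(q - 2)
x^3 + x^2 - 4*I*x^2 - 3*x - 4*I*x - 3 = (x + 1)*(x - 3*I)*(x - I)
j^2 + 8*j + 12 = (j + 2)*(j + 6)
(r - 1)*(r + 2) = r^2 + r - 2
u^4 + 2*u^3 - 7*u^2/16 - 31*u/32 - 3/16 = (u - 3/4)*(u + 1/4)*(u + 1/2)*(u + 2)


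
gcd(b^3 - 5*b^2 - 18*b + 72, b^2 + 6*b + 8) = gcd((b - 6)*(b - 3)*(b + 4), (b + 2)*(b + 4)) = b + 4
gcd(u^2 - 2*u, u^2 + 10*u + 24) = 1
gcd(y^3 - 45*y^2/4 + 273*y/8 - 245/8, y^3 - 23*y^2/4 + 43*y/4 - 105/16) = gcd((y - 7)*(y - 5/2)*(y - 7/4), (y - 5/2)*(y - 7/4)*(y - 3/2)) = y^2 - 17*y/4 + 35/8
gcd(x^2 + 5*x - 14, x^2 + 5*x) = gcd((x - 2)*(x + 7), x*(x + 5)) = 1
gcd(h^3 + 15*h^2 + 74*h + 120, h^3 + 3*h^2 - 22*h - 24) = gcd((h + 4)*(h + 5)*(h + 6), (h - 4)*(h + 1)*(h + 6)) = h + 6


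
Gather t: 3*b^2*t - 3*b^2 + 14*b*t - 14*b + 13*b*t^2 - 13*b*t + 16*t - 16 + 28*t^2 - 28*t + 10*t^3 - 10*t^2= -3*b^2 - 14*b + 10*t^3 + t^2*(13*b + 18) + t*(3*b^2 + b - 12) - 16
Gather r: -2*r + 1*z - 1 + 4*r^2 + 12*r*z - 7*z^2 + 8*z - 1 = 4*r^2 + r*(12*z - 2) - 7*z^2 + 9*z - 2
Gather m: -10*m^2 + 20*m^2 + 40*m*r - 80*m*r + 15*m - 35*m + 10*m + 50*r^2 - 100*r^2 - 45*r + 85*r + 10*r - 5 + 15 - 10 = 10*m^2 + m*(-40*r - 10) - 50*r^2 + 50*r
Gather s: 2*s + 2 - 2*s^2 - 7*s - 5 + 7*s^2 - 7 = 5*s^2 - 5*s - 10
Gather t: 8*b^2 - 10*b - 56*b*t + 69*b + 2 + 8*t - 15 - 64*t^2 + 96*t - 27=8*b^2 + 59*b - 64*t^2 + t*(104 - 56*b) - 40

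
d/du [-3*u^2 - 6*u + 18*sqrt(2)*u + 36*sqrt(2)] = -6*u - 6 + 18*sqrt(2)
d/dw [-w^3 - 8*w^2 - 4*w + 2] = -3*w^2 - 16*w - 4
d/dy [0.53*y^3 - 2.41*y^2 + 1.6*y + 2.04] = 1.59*y^2 - 4.82*y + 1.6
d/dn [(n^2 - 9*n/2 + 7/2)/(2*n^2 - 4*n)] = (5*n^2 - 14*n + 14)/(4*n^2*(n^2 - 4*n + 4))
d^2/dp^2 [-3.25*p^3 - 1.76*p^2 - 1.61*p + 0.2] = -19.5*p - 3.52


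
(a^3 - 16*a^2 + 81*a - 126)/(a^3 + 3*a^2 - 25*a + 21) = (a^2 - 13*a + 42)/(a^2 + 6*a - 7)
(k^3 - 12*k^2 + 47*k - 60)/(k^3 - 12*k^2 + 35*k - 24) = (k^2 - 9*k + 20)/(k^2 - 9*k + 8)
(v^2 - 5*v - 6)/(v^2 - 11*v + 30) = (v + 1)/(v - 5)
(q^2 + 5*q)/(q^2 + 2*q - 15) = q/(q - 3)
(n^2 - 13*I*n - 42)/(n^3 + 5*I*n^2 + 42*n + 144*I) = (n - 7*I)/(n^2 + 11*I*n - 24)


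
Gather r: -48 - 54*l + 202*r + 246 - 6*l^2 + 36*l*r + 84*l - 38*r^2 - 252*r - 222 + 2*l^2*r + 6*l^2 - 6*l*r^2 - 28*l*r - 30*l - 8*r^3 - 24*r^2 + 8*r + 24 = -8*r^3 + r^2*(-6*l - 62) + r*(2*l^2 + 8*l - 42)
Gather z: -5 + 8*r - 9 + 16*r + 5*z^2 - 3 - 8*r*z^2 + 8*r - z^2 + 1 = 32*r + z^2*(4 - 8*r) - 16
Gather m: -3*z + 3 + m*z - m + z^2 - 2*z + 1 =m*(z - 1) + z^2 - 5*z + 4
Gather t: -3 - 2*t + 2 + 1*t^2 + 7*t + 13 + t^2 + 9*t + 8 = 2*t^2 + 14*t + 20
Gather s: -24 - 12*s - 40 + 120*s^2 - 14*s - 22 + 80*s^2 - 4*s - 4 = 200*s^2 - 30*s - 90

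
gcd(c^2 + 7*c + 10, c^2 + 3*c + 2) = c + 2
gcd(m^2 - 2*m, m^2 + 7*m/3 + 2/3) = 1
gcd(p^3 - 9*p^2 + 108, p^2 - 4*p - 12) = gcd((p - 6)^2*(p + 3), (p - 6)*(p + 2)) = p - 6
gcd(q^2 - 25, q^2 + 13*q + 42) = 1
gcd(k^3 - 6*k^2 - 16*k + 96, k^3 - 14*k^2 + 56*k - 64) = k - 4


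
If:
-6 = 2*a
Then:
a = -3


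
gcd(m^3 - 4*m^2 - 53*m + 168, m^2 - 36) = 1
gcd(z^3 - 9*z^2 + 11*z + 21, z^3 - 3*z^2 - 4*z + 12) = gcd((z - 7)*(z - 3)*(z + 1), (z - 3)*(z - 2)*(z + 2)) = z - 3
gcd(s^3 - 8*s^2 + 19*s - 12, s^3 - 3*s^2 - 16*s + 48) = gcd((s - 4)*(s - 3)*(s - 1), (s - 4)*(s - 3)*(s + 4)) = s^2 - 7*s + 12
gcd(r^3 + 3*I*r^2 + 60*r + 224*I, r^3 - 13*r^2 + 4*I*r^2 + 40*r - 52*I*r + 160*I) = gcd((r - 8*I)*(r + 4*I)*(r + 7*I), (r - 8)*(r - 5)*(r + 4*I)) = r + 4*I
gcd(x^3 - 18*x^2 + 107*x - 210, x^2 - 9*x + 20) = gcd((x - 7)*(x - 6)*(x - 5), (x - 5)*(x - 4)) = x - 5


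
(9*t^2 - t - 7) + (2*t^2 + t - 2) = 11*t^2 - 9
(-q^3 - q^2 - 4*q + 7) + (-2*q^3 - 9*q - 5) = -3*q^3 - q^2 - 13*q + 2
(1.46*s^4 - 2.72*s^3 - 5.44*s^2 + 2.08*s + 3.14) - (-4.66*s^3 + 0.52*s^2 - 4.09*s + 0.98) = 1.46*s^4 + 1.94*s^3 - 5.96*s^2 + 6.17*s + 2.16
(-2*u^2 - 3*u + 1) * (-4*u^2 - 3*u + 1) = 8*u^4 + 18*u^3 + 3*u^2 - 6*u + 1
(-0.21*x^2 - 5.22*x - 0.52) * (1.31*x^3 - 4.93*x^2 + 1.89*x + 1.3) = -0.2751*x^5 - 5.8029*x^4 + 24.6565*x^3 - 7.5752*x^2 - 7.7688*x - 0.676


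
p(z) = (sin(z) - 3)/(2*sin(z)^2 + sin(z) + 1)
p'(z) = (-4*sin(z)*cos(z) - cos(z))*(sin(z) - 3)/(2*sin(z)^2 + sin(z) + 1)^2 + cos(z)/(2*sin(z)^2 + sin(z) + 1) = (12*sin(z) + cos(2*z) + 3)*cos(z)/(sin(z) - cos(2*z) + 2)^2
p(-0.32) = -3.75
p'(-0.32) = 0.03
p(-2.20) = -2.54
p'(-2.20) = 1.84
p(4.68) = -2.00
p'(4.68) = 0.08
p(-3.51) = -1.63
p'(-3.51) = -2.87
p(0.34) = -1.71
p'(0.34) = 3.03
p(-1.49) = -2.01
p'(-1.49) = -0.20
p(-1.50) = -2.01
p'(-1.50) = -0.18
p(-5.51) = -0.86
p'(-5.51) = 1.14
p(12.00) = -3.40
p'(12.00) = -2.36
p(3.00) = -2.42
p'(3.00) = -4.01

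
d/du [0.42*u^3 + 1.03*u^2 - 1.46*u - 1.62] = 1.26*u^2 + 2.06*u - 1.46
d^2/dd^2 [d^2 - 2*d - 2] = 2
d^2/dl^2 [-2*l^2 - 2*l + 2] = -4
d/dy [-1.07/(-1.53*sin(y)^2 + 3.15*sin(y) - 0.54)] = (3.3705 - 3.2742*sin(y))*cos(y)/(1.53*sin(y)^2 - 3.15*sin(y) + 0.54)^2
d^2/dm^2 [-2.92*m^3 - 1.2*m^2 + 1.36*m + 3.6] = -17.52*m - 2.4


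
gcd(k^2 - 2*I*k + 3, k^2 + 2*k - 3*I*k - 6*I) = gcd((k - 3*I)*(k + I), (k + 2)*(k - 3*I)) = k - 3*I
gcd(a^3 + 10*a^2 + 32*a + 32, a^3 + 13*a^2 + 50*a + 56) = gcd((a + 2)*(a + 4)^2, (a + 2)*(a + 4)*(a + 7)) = a^2 + 6*a + 8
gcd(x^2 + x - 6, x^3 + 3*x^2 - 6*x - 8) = x - 2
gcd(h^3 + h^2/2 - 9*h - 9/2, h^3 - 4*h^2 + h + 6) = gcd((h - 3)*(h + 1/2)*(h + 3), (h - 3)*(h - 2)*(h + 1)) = h - 3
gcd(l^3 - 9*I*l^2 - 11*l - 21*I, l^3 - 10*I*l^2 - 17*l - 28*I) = l^2 - 6*I*l + 7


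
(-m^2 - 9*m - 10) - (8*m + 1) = -m^2 - 17*m - 11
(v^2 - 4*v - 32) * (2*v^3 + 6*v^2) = 2*v^5 - 2*v^4 - 88*v^3 - 192*v^2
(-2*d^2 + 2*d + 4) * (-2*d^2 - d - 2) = 4*d^4 - 2*d^3 - 6*d^2 - 8*d - 8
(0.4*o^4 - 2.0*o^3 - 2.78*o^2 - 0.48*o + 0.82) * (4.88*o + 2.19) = 1.952*o^5 - 8.884*o^4 - 17.9464*o^3 - 8.4306*o^2 + 2.9504*o + 1.7958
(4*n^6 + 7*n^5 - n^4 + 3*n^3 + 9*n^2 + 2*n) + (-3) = 4*n^6 + 7*n^5 - n^4 + 3*n^3 + 9*n^2 + 2*n - 3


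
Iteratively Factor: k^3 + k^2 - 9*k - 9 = (k + 1)*(k^2 - 9) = (k + 1)*(k + 3)*(k - 3)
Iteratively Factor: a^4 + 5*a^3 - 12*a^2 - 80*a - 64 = (a - 4)*(a^3 + 9*a^2 + 24*a + 16) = (a - 4)*(a + 4)*(a^2 + 5*a + 4) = (a - 4)*(a + 4)^2*(a + 1)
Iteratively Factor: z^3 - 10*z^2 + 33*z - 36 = (z - 3)*(z^2 - 7*z + 12) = (z - 4)*(z - 3)*(z - 3)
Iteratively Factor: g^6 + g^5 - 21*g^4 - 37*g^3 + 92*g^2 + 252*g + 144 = (g - 4)*(g^5 + 5*g^4 - g^3 - 41*g^2 - 72*g - 36) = (g - 4)*(g - 3)*(g^4 + 8*g^3 + 23*g^2 + 28*g + 12) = (g - 4)*(g - 3)*(g + 2)*(g^3 + 6*g^2 + 11*g + 6) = (g - 4)*(g - 3)*(g + 1)*(g + 2)*(g^2 + 5*g + 6) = (g - 4)*(g - 3)*(g + 1)*(g + 2)^2*(g + 3)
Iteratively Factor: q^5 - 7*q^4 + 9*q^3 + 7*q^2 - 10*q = (q - 1)*(q^4 - 6*q^3 + 3*q^2 + 10*q) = (q - 2)*(q - 1)*(q^3 - 4*q^2 - 5*q) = q*(q - 2)*(q - 1)*(q^2 - 4*q - 5) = q*(q - 2)*(q - 1)*(q + 1)*(q - 5)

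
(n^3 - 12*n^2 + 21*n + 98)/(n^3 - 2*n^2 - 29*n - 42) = (n - 7)/(n + 3)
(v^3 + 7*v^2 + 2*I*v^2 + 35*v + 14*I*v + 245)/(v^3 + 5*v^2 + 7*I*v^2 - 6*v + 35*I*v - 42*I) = (v^2 + v*(7 - 5*I) - 35*I)/(v^2 + 5*v - 6)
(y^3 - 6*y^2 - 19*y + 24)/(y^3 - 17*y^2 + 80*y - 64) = (y + 3)/(y - 8)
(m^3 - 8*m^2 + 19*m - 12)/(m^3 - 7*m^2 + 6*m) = (m^2 - 7*m + 12)/(m*(m - 6))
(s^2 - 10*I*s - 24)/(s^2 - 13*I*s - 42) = (s - 4*I)/(s - 7*I)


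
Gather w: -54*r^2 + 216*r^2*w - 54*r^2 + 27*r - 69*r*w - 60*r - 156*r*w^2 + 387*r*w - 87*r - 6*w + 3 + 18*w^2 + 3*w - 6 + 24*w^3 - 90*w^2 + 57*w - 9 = -108*r^2 - 120*r + 24*w^3 + w^2*(-156*r - 72) + w*(216*r^2 + 318*r + 54) - 12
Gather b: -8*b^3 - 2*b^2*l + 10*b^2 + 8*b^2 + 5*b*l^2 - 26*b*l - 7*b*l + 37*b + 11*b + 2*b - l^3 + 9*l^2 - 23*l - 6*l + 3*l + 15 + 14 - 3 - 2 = -8*b^3 + b^2*(18 - 2*l) + b*(5*l^2 - 33*l + 50) - l^3 + 9*l^2 - 26*l + 24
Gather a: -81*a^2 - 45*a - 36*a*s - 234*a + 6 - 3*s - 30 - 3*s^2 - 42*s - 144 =-81*a^2 + a*(-36*s - 279) - 3*s^2 - 45*s - 168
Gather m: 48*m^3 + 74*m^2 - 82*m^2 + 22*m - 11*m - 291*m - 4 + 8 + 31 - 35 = 48*m^3 - 8*m^2 - 280*m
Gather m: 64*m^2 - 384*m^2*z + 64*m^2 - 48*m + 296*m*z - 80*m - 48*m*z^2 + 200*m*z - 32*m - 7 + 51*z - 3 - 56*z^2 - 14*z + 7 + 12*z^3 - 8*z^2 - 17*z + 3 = m^2*(128 - 384*z) + m*(-48*z^2 + 496*z - 160) + 12*z^3 - 64*z^2 + 20*z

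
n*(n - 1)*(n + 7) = n^3 + 6*n^2 - 7*n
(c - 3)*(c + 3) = c^2 - 9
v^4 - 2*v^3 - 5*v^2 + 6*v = v*(v - 3)*(v - 1)*(v + 2)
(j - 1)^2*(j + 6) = j^3 + 4*j^2 - 11*j + 6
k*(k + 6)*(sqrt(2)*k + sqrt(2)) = sqrt(2)*k^3 + 7*sqrt(2)*k^2 + 6*sqrt(2)*k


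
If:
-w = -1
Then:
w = 1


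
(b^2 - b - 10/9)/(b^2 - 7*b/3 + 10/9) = (3*b + 2)/(3*b - 2)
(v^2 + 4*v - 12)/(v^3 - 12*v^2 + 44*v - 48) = (v + 6)/(v^2 - 10*v + 24)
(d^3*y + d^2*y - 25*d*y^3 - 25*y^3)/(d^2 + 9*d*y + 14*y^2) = y*(d^3 + d^2 - 25*d*y^2 - 25*y^2)/(d^2 + 9*d*y + 14*y^2)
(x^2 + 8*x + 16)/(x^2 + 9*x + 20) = (x + 4)/(x + 5)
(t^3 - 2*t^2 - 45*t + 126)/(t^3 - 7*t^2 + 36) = (t + 7)/(t + 2)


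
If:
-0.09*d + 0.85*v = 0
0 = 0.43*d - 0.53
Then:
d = 1.23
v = 0.13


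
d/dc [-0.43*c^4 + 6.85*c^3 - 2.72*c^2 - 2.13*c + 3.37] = -1.72*c^3 + 20.55*c^2 - 5.44*c - 2.13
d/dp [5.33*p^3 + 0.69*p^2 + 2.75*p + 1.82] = 15.99*p^2 + 1.38*p + 2.75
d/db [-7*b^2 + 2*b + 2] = 2 - 14*b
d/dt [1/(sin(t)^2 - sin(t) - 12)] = (1 - 2*sin(t))*cos(t)/(sin(t) + cos(t)^2 + 11)^2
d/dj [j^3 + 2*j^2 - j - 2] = 3*j^2 + 4*j - 1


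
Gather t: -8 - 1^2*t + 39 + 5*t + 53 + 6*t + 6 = 10*t + 90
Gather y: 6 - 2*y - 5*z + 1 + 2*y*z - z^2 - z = y*(2*z - 2) - z^2 - 6*z + 7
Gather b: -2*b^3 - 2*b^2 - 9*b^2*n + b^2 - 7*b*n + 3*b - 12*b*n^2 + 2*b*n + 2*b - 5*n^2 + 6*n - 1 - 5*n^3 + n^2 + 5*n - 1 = -2*b^3 + b^2*(-9*n - 1) + b*(-12*n^2 - 5*n + 5) - 5*n^3 - 4*n^2 + 11*n - 2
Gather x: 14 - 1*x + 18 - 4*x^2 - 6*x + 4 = -4*x^2 - 7*x + 36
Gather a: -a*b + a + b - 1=a*(1 - b) + b - 1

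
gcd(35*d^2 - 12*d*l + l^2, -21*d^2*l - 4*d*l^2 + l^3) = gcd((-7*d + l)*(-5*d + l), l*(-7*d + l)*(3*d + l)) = 7*d - l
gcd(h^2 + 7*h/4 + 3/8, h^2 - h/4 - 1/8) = h + 1/4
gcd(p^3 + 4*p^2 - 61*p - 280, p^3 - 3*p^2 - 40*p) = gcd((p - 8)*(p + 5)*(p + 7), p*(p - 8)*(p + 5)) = p^2 - 3*p - 40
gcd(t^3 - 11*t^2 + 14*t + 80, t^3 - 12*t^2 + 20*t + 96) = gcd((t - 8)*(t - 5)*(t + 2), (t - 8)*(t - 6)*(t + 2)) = t^2 - 6*t - 16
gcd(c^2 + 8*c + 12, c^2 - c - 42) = c + 6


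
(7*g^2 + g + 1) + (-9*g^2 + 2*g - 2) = -2*g^2 + 3*g - 1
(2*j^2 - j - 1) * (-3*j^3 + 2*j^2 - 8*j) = -6*j^5 + 7*j^4 - 15*j^3 + 6*j^2 + 8*j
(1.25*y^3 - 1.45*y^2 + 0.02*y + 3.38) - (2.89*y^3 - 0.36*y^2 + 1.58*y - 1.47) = -1.64*y^3 - 1.09*y^2 - 1.56*y + 4.85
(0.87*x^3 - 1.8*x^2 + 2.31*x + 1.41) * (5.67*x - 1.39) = 4.9329*x^4 - 11.4153*x^3 + 15.5997*x^2 + 4.7838*x - 1.9599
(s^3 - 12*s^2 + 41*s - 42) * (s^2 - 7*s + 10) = s^5 - 19*s^4 + 135*s^3 - 449*s^2 + 704*s - 420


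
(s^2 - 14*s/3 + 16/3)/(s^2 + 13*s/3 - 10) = (3*s^2 - 14*s + 16)/(3*s^2 + 13*s - 30)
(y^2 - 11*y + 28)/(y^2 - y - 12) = (y - 7)/(y + 3)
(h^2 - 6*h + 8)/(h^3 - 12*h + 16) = (h - 4)/(h^2 + 2*h - 8)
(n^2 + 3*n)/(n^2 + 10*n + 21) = n/(n + 7)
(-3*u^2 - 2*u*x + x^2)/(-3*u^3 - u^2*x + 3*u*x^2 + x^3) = (-3*u + x)/(-3*u^2 + 2*u*x + x^2)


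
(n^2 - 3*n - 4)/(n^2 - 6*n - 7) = (n - 4)/(n - 7)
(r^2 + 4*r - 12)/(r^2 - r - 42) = (r - 2)/(r - 7)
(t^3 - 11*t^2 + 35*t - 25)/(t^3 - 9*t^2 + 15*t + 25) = (t - 1)/(t + 1)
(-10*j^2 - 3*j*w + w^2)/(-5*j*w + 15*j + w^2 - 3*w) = (2*j + w)/(w - 3)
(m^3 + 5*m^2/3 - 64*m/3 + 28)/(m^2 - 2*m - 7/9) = 3*(m^2 + 4*m - 12)/(3*m + 1)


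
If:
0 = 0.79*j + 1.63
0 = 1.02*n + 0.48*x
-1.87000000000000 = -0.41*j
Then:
No Solution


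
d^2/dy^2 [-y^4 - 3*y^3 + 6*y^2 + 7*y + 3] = -12*y^2 - 18*y + 12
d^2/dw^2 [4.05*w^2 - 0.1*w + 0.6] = 8.10000000000000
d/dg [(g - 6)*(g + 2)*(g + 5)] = 3*g^2 + 2*g - 32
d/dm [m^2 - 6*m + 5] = 2*m - 6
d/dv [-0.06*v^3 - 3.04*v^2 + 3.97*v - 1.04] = -0.18*v^2 - 6.08*v + 3.97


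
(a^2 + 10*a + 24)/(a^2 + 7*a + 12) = (a + 6)/(a + 3)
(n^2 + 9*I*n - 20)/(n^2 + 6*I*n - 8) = (n + 5*I)/(n + 2*I)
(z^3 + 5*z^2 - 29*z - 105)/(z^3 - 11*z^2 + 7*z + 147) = (z^2 + 2*z - 35)/(z^2 - 14*z + 49)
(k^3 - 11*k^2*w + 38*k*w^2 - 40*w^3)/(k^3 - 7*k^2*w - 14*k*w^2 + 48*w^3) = (-k^2 + 9*k*w - 20*w^2)/(-k^2 + 5*k*w + 24*w^2)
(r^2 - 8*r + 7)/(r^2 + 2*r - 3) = (r - 7)/(r + 3)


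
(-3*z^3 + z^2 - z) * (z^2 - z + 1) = -3*z^5 + 4*z^4 - 5*z^3 + 2*z^2 - z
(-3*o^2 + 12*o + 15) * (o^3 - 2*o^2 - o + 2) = -3*o^5 + 18*o^4 - 6*o^3 - 48*o^2 + 9*o + 30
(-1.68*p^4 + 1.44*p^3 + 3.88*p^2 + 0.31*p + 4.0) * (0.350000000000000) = -0.588*p^4 + 0.504*p^3 + 1.358*p^2 + 0.1085*p + 1.4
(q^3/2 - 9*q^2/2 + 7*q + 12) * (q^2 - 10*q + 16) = q^5/2 - 19*q^4/2 + 60*q^3 - 130*q^2 - 8*q + 192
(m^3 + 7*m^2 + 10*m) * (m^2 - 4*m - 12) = m^5 + 3*m^4 - 30*m^3 - 124*m^2 - 120*m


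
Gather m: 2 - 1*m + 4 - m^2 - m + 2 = -m^2 - 2*m + 8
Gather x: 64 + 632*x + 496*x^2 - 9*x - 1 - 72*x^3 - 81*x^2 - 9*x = -72*x^3 + 415*x^2 + 614*x + 63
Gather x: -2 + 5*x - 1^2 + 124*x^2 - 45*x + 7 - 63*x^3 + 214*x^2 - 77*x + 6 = -63*x^3 + 338*x^2 - 117*x + 10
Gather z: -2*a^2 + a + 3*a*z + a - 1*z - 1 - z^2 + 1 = -2*a^2 + 2*a - z^2 + z*(3*a - 1)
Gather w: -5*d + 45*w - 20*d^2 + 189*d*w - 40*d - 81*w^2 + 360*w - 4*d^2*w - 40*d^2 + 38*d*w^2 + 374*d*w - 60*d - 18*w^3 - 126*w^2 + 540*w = -60*d^2 - 105*d - 18*w^3 + w^2*(38*d - 207) + w*(-4*d^2 + 563*d + 945)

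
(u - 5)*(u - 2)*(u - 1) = u^3 - 8*u^2 + 17*u - 10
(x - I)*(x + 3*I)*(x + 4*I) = x^3 + 6*I*x^2 - 5*x + 12*I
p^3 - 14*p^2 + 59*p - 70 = (p - 7)*(p - 5)*(p - 2)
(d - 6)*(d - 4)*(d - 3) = d^3 - 13*d^2 + 54*d - 72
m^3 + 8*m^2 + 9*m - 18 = (m - 1)*(m + 3)*(m + 6)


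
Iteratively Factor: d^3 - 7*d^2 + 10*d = (d - 2)*(d^2 - 5*d) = (d - 5)*(d - 2)*(d)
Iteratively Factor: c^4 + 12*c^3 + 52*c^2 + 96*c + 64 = (c + 4)*(c^3 + 8*c^2 + 20*c + 16) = (c + 2)*(c + 4)*(c^2 + 6*c + 8) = (c + 2)^2*(c + 4)*(c + 4)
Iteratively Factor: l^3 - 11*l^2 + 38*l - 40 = (l - 5)*(l^2 - 6*l + 8) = (l - 5)*(l - 4)*(l - 2)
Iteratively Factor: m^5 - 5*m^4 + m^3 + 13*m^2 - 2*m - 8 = (m - 2)*(m^4 - 3*m^3 - 5*m^2 + 3*m + 4) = (m - 2)*(m + 1)*(m^3 - 4*m^2 - m + 4) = (m - 4)*(m - 2)*(m + 1)*(m^2 - 1) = (m - 4)*(m - 2)*(m - 1)*(m + 1)*(m + 1)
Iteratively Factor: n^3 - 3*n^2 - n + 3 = (n - 3)*(n^2 - 1) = (n - 3)*(n + 1)*(n - 1)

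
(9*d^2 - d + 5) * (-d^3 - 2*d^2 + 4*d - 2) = -9*d^5 - 17*d^4 + 33*d^3 - 32*d^2 + 22*d - 10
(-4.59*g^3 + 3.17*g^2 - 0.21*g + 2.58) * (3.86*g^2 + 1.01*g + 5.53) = -17.7174*g^5 + 7.6003*g^4 - 22.9916*g^3 + 27.2768*g^2 + 1.4445*g + 14.2674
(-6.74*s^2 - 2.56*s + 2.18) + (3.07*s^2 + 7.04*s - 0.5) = -3.67*s^2 + 4.48*s + 1.68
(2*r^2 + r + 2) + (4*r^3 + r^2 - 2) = 4*r^3 + 3*r^2 + r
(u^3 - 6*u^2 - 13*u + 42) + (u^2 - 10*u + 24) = u^3 - 5*u^2 - 23*u + 66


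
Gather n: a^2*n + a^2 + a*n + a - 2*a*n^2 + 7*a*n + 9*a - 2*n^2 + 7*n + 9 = a^2 + 10*a + n^2*(-2*a - 2) + n*(a^2 + 8*a + 7) + 9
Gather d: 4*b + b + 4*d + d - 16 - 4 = 5*b + 5*d - 20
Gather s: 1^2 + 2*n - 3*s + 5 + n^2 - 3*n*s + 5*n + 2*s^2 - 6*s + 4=n^2 + 7*n + 2*s^2 + s*(-3*n - 9) + 10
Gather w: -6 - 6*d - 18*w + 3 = -6*d - 18*w - 3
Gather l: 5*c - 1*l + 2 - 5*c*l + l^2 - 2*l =5*c + l^2 + l*(-5*c - 3) + 2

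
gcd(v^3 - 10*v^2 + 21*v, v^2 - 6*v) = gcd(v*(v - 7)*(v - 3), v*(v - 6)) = v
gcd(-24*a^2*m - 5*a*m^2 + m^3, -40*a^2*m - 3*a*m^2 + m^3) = 8*a*m - m^2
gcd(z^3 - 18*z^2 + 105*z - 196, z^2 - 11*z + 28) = z^2 - 11*z + 28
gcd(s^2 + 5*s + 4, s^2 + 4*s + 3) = s + 1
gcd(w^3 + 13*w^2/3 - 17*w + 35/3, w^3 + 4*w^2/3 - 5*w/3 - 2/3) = w - 1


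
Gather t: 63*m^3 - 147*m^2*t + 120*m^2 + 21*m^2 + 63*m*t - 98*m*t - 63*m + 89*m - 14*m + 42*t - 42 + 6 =63*m^3 + 141*m^2 + 12*m + t*(-147*m^2 - 35*m + 42) - 36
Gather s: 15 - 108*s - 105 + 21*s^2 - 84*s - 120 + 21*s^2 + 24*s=42*s^2 - 168*s - 210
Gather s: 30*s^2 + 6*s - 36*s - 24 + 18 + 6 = 30*s^2 - 30*s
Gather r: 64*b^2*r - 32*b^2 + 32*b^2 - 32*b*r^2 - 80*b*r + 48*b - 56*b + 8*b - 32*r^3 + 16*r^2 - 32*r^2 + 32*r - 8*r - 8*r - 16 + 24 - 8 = -32*r^3 + r^2*(-32*b - 16) + r*(64*b^2 - 80*b + 16)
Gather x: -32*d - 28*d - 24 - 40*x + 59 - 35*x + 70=-60*d - 75*x + 105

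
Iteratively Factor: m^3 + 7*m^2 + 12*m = (m + 3)*(m^2 + 4*m) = (m + 3)*(m + 4)*(m)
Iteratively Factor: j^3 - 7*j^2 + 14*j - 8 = (j - 2)*(j^2 - 5*j + 4) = (j - 4)*(j - 2)*(j - 1)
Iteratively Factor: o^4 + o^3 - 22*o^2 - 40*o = (o)*(o^3 + o^2 - 22*o - 40) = o*(o + 4)*(o^2 - 3*o - 10) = o*(o + 2)*(o + 4)*(o - 5)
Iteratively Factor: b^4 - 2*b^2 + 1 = (b - 1)*(b^3 + b^2 - b - 1) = (b - 1)*(b + 1)*(b^2 - 1) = (b - 1)^2*(b + 1)*(b + 1)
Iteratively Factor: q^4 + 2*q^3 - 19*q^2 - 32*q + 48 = (q + 3)*(q^3 - q^2 - 16*q + 16) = (q - 4)*(q + 3)*(q^2 + 3*q - 4) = (q - 4)*(q + 3)*(q + 4)*(q - 1)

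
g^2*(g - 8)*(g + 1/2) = g^4 - 15*g^3/2 - 4*g^2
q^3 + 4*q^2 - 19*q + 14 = (q - 2)*(q - 1)*(q + 7)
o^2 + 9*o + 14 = (o + 2)*(o + 7)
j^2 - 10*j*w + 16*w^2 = (j - 8*w)*(j - 2*w)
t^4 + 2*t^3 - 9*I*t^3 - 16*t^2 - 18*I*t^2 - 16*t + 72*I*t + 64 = (t - 2)*(t + 4)*(t - 8*I)*(t - I)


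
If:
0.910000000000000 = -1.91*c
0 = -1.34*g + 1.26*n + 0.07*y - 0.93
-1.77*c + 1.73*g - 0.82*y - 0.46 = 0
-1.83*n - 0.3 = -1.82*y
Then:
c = -0.48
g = 0.36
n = 1.05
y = 1.22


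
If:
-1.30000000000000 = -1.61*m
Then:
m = 0.81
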